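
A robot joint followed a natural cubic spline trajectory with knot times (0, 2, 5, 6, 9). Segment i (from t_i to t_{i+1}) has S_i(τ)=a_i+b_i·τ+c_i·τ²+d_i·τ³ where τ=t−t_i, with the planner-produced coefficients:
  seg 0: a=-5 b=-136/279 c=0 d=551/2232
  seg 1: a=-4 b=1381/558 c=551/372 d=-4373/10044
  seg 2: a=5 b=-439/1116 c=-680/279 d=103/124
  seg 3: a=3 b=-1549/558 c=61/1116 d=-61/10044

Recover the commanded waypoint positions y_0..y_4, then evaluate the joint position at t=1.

y_0=-5 y_1=-4 y_2=5 y_3=3 y_4=-5
S(1) = -3899/744

y_0 = S_0(0) = a_0 = -5
y_1 = S_1(0) = a_1 = -4
y_2 = S_2(0) = a_2 = 5
y_3 = S_3(0) = a_3 = 3
y_4 = S_3(3) = -5
t_q=1 is in segment 0 (τ=1); S_0(τ)=-3899/744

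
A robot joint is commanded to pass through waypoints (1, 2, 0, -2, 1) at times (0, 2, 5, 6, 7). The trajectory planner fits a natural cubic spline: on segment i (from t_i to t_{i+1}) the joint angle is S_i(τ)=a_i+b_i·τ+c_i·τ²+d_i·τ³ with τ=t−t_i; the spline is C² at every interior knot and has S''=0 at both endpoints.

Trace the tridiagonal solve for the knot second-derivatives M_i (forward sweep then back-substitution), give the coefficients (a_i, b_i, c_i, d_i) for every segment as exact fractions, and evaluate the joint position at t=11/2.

  seg 0: a=1 b=221/411 c=0 d=-31/3288
  seg 1: a=2 b=349/822 c=-31/548 d=-505/4932
  seg 2: a=0 b=-4405/1644 c=-134/137 d=2725/1644
  seg 3: a=-2 b=277/822 c=2189/548 d=-2189/1644
S(11/2) = -6037/4384

Δ: Δ0=1/2, Δ1=-2/3, Δ2=-2, Δ3=3
row 1: diag=10, rhs=-7; c'=3/10, d'=-7/10
row 2: denom=8−3·3/10=71/10; d'=(-8−3·-7/10)/(71/10)=-59/71
row 3: denom=4−1·10/71=274/71; d'=(30−1·-59/71)/(274/71)=2189/274
back: M3=2189/274
back: M2=-59/71−10/71·2189/274=-268/137
back: M1=-7/10−3/10·-268/137=-31/274
M: M0=0, M1=-31/274, M2=-268/137, M3=2189/274, M4=0
seg 0: a=1, c=M0/2=0, d=(M1−M0)/(6·2)=-31/3288, b=Δ0−h0·(2M0+M1)/6=221/411
seg 1: a=2, c=M1/2=-31/548, d=(M2−M1)/(6·3)=-505/4932, b=Δ1−h1·(2M1+M2)/6=349/822
seg 2: a=0, c=M2/2=-134/137, d=(M3−M2)/(6·1)=2725/1644, b=Δ2−h2·(2M2+M3)/6=-4405/1644
seg 3: a=-2, c=M3/2=2189/548, d=(M4−M3)/(6·1)=-2189/1644, b=Δ3−h3·(2M3+M4)/6=277/822
t_q=11/2 → seg 2, τ=1/2; S=0+-4405/1644·τ+-134/137·τ²+2725/1644·τ³=-6037/4384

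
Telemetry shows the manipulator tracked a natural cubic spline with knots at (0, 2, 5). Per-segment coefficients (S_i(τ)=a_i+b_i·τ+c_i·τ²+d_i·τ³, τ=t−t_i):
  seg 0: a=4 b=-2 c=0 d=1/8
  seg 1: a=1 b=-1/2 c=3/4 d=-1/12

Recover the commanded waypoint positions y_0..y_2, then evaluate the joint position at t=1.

y_0=4 y_1=1 y_2=4
S(1) = 17/8

y_0 = S_0(0) = a_0 = 4
y_1 = S_1(0) = a_1 = 1
y_2 = S_1(3) = 4
t_q=1 is in segment 0 (τ=1); S_0(τ)=17/8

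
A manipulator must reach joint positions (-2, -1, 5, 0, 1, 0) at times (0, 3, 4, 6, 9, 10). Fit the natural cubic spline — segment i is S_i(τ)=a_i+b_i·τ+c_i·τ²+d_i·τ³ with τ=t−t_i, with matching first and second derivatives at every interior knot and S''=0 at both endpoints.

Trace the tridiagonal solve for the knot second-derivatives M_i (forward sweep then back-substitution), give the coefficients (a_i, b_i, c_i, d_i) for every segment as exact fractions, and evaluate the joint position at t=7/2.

  seg 0: a=-2 b=-15283/6162 c=0 d=5779/18486
  seg 1: a=-1 b=18364/3081 c=5779/2054 d=-17093/6162
  seg 2: a=5 b=20123/6162 c=-5657/1027 d=8089/6162
  seg 3: a=0 b=-1429/474 c=2432/1027 d=-7715/18486
  seg 4: a=1 b=-230/3081 c=-2851/2054 d=2851/6162
S(7/2) = 38399/16432

Δ: Δ0=1/3, Δ1=6, Δ2=-5/2, Δ3=1/3, Δ4=-1
row 1: diag=8, rhs=34; c'=1/8, d'=17/4
row 2: denom=6−1·1/8=47/8; d'=(-51−1·17/4)/(47/8)=-442/47
row 3: denom=10−2·16/47=438/47; d'=(17−2·-442/47)/(438/47)=561/146
row 4: denom=8−3·47/146=1027/146; d'=(-8−3·561/146)/(1027/146)=-2851/1027
back: M4=-2851/1027
back: M3=561/146−47/146·-2851/1027=4864/1027
back: M2=-442/47−16/47·4864/1027=-11314/1027
back: M1=17/4−1/8·-11314/1027=5779/1027
M: M0=0, M1=5779/1027, M2=-11314/1027, M3=4864/1027, M4=-2851/1027, M5=0
seg 0: a=-2, c=M0/2=0, d=(M1−M0)/(6·3)=5779/18486, b=Δ0−h0·(2M0+M1)/6=-15283/6162
seg 1: a=-1, c=M1/2=5779/2054, d=(M2−M1)/(6·1)=-17093/6162, b=Δ1−h1·(2M1+M2)/6=18364/3081
seg 2: a=5, c=M2/2=-5657/1027, d=(M3−M2)/(6·2)=8089/6162, b=Δ2−h2·(2M2+M3)/6=20123/6162
seg 3: a=0, c=M3/2=2432/1027, d=(M4−M3)/(6·3)=-7715/18486, b=Δ3−h3·(2M3+M4)/6=-1429/474
seg 4: a=1, c=M4/2=-2851/2054, d=(M5−M4)/(6·1)=2851/6162, b=Δ4−h4·(2M4+M5)/6=-230/3081
t_q=7/2 → seg 1, τ=1/2; S=-1+18364/3081·τ+5779/2054·τ²+-17093/6162·τ³=38399/16432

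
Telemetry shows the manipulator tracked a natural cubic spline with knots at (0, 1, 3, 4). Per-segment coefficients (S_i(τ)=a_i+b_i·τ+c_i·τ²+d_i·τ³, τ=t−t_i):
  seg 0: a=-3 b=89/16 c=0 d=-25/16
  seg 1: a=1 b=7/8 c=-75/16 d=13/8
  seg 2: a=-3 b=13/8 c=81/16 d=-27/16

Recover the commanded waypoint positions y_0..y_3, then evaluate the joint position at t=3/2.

y_0 = S_0(0) = a_0 = -3
y_1 = S_1(0) = a_1 = 1
y_2 = S_2(0) = a_2 = -3
y_3 = S_2(1) = 2
t_q=3/2 is in segment 1 (τ=1/2); S_1(τ)=15/32

y_0=-3 y_1=1 y_2=-3 y_3=2
S(3/2) = 15/32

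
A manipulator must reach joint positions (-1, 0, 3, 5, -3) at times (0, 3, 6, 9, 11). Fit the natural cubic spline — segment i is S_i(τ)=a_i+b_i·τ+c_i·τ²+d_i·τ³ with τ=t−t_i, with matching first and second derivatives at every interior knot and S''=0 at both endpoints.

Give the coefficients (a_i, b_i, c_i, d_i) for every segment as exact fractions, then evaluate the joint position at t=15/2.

Δ: Δ0=1/3, Δ1=1, Δ2=2/3, Δ3=-4
row 1: diag=12, rhs=4; c'=1/4, d'=1/3
row 2: denom=12−3·1/4=45/4; d'=(-2−3·1/3)/(45/4)=-4/15
row 3: denom=10−3·4/15=46/5; d'=(-28−3·-4/15)/(46/5)=-68/23
back: M3=-68/23
back: M2=-4/15−4/15·-68/23=12/23
back: M1=1/3−1/4·12/23=14/69
M: M0=0, M1=14/69, M2=12/23, M3=-68/23, M4=0
seg 0: a=-1, c=M0/2=0, d=(M1−M0)/(6·3)=7/621, b=Δ0−h0·(2M0+M1)/6=16/69
seg 1: a=0, c=M1/2=7/69, d=(M2−M1)/(6·3)=11/621, b=Δ1−h1·(2M1+M2)/6=37/69
seg 2: a=3, c=M2/2=6/23, d=(M3−M2)/(6·3)=-40/207, b=Δ2−h2·(2M2+M3)/6=112/69
seg 3: a=5, c=M3/2=-34/23, d=(M4−M3)/(6·2)=17/69, b=Δ3−h3·(2M3+M4)/6=-140/69
t_q=15/2 → seg 2, τ=3/2; S=3+112/69·τ+6/23·τ²+-40/207·τ³=247/46

  seg 0: a=-1 b=16/69 c=0 d=7/621
  seg 1: a=0 b=37/69 c=7/69 d=11/621
  seg 2: a=3 b=112/69 c=6/23 d=-40/207
  seg 3: a=5 b=-140/69 c=-34/23 d=17/69
S(15/2) = 247/46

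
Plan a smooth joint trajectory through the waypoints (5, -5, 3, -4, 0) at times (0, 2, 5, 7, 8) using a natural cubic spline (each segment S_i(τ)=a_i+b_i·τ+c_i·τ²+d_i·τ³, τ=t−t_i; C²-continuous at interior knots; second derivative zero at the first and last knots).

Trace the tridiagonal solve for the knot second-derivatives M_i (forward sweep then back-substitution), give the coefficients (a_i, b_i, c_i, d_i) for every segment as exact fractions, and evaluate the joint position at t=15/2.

  seg 0: a=5 b=-5551/759 c=0 d=439/759
  seg 1: a=-5 b=-283/759 c=878/253 d=-1865/2277
  seg 2: a=3 b=-1264/759 c=-987/253 d=9059/6072
  seg 3: a=-4 b=961/1518 c=5111/1012 d=-5111/3036
S(15/2) = -21303/8096

Δ: Δ0=-5, Δ1=8/3, Δ2=-7/2, Δ3=4
row 1: diag=10, rhs=46; c'=3/10, d'=23/5
row 2: denom=10−3·3/10=91/10; d'=(-37−3·23/5)/(91/10)=-508/91
row 3: denom=6−2·20/91=506/91; d'=(45−2·-508/91)/(506/91)=5111/506
back: M3=5111/506
back: M2=-508/91−20/91·5111/506=-1974/253
back: M1=23/5−3/10·-1974/253=1756/253
M: M0=0, M1=1756/253, M2=-1974/253, M3=5111/506, M4=0
seg 0: a=5, c=M0/2=0, d=(M1−M0)/(6·2)=439/759, b=Δ0−h0·(2M0+M1)/6=-5551/759
seg 1: a=-5, c=M1/2=878/253, d=(M2−M1)/(6·3)=-1865/2277, b=Δ1−h1·(2M1+M2)/6=-283/759
seg 2: a=3, c=M2/2=-987/253, d=(M3−M2)/(6·2)=9059/6072, b=Δ2−h2·(2M2+M3)/6=-1264/759
seg 3: a=-4, c=M3/2=5111/1012, d=(M4−M3)/(6·1)=-5111/3036, b=Δ3−h3·(2M3+M4)/6=961/1518
t_q=15/2 → seg 3, τ=1/2; S=-4+961/1518·τ+5111/1012·τ²+-5111/3036·τ³=-21303/8096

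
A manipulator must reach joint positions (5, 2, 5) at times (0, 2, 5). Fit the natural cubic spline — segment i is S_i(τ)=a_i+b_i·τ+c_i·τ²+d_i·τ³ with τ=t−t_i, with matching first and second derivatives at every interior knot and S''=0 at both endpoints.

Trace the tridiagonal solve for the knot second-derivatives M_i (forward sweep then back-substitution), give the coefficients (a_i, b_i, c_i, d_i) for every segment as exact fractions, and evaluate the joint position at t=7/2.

  seg 0: a=5 b=-2 c=0 d=1/8
  seg 1: a=2 b=-1/2 c=3/4 d=-1/12
S(7/2) = 85/32

Δ: Δ0=-3/2, Δ1=1
row 1: diag=10, rhs=15; c'=3/10, d'=3/2
back: M1=3/2
M: M0=0, M1=3/2, M2=0
seg 0: a=5, c=M0/2=0, d=(M1−M0)/(6·2)=1/8, b=Δ0−h0·(2M0+M1)/6=-2
seg 1: a=2, c=M1/2=3/4, d=(M2−M1)/(6·3)=-1/12, b=Δ1−h1·(2M1+M2)/6=-1/2
t_q=7/2 → seg 1, τ=3/2; S=2+-1/2·τ+3/4·τ²+-1/12·τ³=85/32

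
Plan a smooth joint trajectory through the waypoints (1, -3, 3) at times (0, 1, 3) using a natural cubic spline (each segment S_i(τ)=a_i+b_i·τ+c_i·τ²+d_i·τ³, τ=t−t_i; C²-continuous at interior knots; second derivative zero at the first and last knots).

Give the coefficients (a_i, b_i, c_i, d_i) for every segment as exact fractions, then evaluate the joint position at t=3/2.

  seg 0: a=1 b=-31/6 c=0 d=7/6
  seg 1: a=-3 b=-5/3 c=7/2 d=-7/12
S(3/2) = -97/32

Δ: Δ0=-4, Δ1=3
row 1: diag=6, rhs=42; c'=1/3, d'=7
back: M1=7
M: M0=0, M1=7, M2=0
seg 0: a=1, c=M0/2=0, d=(M1−M0)/(6·1)=7/6, b=Δ0−h0·(2M0+M1)/6=-31/6
seg 1: a=-3, c=M1/2=7/2, d=(M2−M1)/(6·2)=-7/12, b=Δ1−h1·(2M1+M2)/6=-5/3
t_q=3/2 → seg 1, τ=1/2; S=-3+-5/3·τ+7/2·τ²+-7/12·τ³=-97/32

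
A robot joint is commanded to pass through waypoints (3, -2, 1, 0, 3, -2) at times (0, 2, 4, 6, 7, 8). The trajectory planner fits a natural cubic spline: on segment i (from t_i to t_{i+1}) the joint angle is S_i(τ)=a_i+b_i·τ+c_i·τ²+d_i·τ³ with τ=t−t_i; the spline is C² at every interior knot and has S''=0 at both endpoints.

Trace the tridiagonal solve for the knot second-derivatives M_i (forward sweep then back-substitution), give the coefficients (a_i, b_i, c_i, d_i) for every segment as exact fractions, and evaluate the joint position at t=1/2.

Δ: Δ0=-5/2, Δ1=3/2, Δ2=-1/2, Δ3=3, Δ4=-5
row 1: diag=8, rhs=24; c'=1/4, d'=3
row 2: denom=8−2·1/4=15/2; d'=(-12−2·3)/(15/2)=-12/5
row 3: denom=6−2·4/15=82/15; d'=(21−2·-12/5)/(82/15)=387/82
row 4: denom=4−1·15/82=313/82; d'=(-48−1·387/82)/(313/82)=-4323/313
back: M4=-4323/313
back: M3=387/82−15/82·-4323/313=2268/313
back: M2=-12/5−4/15·2268/313=-1356/313
back: M1=3−1/4·-1356/313=1278/313
M: M0=0, M1=1278/313, M2=-1356/313, M3=2268/313, M4=-4323/313, M5=0
seg 0: a=3, c=M0/2=0, d=(M1−M0)/(6·2)=213/626, b=Δ0−h0·(2M0+M1)/6=-2417/626
seg 1: a=-2, c=M1/2=639/313, d=(M2−M1)/(6·2)=-439/626, b=Δ1−h1·(2M1+M2)/6=139/626
seg 2: a=1, c=M2/2=-678/313, d=(M3−M2)/(6·2)=302/313, b=Δ2−h2·(2M2+M3)/6=-17/626
seg 3: a=0, c=M3/2=1134/313, d=(M4−M3)/(6·1)=-2197/626, b=Δ3−h3·(2M3+M4)/6=1807/626
seg 4: a=3, c=M4/2=-4323/626, d=(M5−M4)/(6·1)=1441/626, b=Δ4−h4·(2M4+M5)/6=-124/313
t_q=1/2 → seg 0, τ=1/2; S=3+-2417/626·τ+0·τ²+213/626·τ³=5569/5008

  seg 0: a=3 b=-2417/626 c=0 d=213/626
  seg 1: a=-2 b=139/626 c=639/313 d=-439/626
  seg 2: a=1 b=-17/626 c=-678/313 d=302/313
  seg 3: a=0 b=1807/626 c=1134/313 d=-2197/626
  seg 4: a=3 b=-124/313 c=-4323/626 d=1441/626
S(1/2) = 5569/5008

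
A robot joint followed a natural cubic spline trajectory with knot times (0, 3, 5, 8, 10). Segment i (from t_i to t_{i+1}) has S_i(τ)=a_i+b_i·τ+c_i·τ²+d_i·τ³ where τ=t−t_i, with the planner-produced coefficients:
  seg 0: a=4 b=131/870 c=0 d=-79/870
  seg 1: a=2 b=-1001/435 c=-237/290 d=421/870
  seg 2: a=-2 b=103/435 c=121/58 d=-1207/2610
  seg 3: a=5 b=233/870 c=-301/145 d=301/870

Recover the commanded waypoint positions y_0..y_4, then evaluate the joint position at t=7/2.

y_0 = S_0(0) = a_0 = 4
y_1 = S_1(0) = a_1 = 2
y_2 = S_2(0) = a_2 = -2
y_3 = S_3(0) = a_3 = 5
y_4 = S_3(2) = 0
t_q=7/2 is in segment 1 (τ=1/2); S_1(τ)=1637/2320

y_0=4 y_1=2 y_2=-2 y_3=5 y_4=0
S(7/2) = 1637/2320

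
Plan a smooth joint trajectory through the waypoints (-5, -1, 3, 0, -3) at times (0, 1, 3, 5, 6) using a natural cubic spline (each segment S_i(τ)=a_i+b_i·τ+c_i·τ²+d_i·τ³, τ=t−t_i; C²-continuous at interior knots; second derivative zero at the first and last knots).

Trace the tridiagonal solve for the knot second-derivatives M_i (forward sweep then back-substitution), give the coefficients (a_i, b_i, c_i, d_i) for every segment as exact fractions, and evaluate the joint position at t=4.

Δ: Δ0=4, Δ1=2, Δ2=-3/2, Δ3=-3
row 1: diag=6, rhs=-12; c'=1/3, d'=-2
row 2: denom=8−2·1/3=22/3; d'=(-21−2·-2)/(22/3)=-51/22
row 3: denom=6−2·3/11=60/11; d'=(-9−2·-51/22)/(60/11)=-4/5
back: M3=-4/5
back: M2=-51/22−3/11·-4/5=-21/10
back: M1=-2−1/3·-21/10=-13/10
M: M0=0, M1=-13/10, M2=-21/10, M3=-4/5, M4=0
seg 0: a=-5, c=M0/2=0, d=(M1−M0)/(6·1)=-13/60, b=Δ0−h0·(2M0+M1)/6=253/60
seg 1: a=-1, c=M1/2=-13/20, d=(M2−M1)/(6·2)=-1/15, b=Δ1−h1·(2M1+M2)/6=107/30
seg 2: a=3, c=M2/2=-21/20, d=(M3−M2)/(6·2)=13/120, b=Δ2−h2·(2M2+M3)/6=1/6
seg 3: a=0, c=M3/2=-2/5, d=(M4−M3)/(6·1)=2/15, b=Δ3−h3·(2M3+M4)/6=-41/15
t_q=4 → seg 2, τ=1; S=3+1/6·τ+-21/20·τ²+13/120·τ³=89/40

  seg 0: a=-5 b=253/60 c=0 d=-13/60
  seg 1: a=-1 b=107/30 c=-13/20 d=-1/15
  seg 2: a=3 b=1/6 c=-21/20 d=13/120
  seg 3: a=0 b=-41/15 c=-2/5 d=2/15
S(4) = 89/40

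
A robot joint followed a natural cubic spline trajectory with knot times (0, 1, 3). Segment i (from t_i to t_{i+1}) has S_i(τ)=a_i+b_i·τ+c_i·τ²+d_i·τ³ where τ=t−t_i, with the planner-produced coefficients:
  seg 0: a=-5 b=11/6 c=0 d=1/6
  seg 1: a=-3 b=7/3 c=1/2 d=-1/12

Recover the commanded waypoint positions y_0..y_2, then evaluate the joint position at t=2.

y_0 = S_0(0) = a_0 = -5
y_1 = S_1(0) = a_1 = -3
y_2 = S_1(2) = 3
t_q=2 is in segment 1 (τ=1); S_1(τ)=-1/4

y_0=-5 y_1=-3 y_2=3
S(2) = -1/4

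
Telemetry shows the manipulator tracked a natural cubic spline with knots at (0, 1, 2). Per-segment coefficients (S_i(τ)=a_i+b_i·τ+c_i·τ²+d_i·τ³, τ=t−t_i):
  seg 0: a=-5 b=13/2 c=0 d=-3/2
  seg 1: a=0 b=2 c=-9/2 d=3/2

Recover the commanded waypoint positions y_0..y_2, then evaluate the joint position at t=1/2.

y_0=-5 y_1=0 y_2=-1
S(1/2) = -31/16

y_0 = S_0(0) = a_0 = -5
y_1 = S_1(0) = a_1 = 0
y_2 = S_1(1) = -1
t_q=1/2 is in segment 0 (τ=1/2); S_0(τ)=-31/16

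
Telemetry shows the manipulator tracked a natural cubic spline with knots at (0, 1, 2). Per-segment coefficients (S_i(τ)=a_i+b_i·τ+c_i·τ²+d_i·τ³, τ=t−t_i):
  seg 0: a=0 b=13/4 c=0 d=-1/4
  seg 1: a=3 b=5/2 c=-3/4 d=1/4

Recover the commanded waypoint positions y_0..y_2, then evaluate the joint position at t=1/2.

y_0=0 y_1=3 y_2=5
S(1/2) = 51/32

y_0 = S_0(0) = a_0 = 0
y_1 = S_1(0) = a_1 = 3
y_2 = S_1(1) = 5
t_q=1/2 is in segment 0 (τ=1/2); S_0(τ)=51/32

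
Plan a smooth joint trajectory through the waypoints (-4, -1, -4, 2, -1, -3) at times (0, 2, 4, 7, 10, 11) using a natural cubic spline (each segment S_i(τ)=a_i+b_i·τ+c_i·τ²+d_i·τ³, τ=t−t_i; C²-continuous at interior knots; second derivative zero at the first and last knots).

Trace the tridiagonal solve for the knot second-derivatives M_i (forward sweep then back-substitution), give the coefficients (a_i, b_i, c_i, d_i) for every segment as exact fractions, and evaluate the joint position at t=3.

  seg 0: a=-4 b=1276/503 c=0 d=-1043/4024
  seg 1: a=-1 b=-577/1006 c=-3129/2012 d=2197/4024
  seg 2: a=-4 b=-122/503 c=1731/1006 d=-979/3018
  seg 3: a=2 b=1331/1006 c=-603/503 d=427/3018
  seg 4: a=-1 b=-1031/503 c=75/1006 d=-25/1006
S(3) = -10393/4024

Δ: Δ0=3/2, Δ1=-3/2, Δ2=2, Δ3=-1, Δ4=-2
row 1: diag=8, rhs=-18; c'=1/4, d'=-9/4
row 2: denom=10−2·1/4=19/2; d'=(21−2·-9/4)/(19/2)=51/19
row 3: denom=12−3·6/19=210/19; d'=(-18−3·51/19)/(210/19)=-33/14
row 4: denom=8−3·19/70=503/70; d'=(-6−3·-33/14)/(503/70)=75/503
back: M4=75/503
back: M3=-33/14−19/70·75/503=-1206/503
back: M2=51/19−6/19·-1206/503=1731/503
back: M1=-9/4−1/4·1731/503=-3129/1006
M: M0=0, M1=-3129/1006, M2=1731/503, M3=-1206/503, M4=75/503, M5=0
seg 0: a=-4, c=M0/2=0, d=(M1−M0)/(6·2)=-1043/4024, b=Δ0−h0·(2M0+M1)/6=1276/503
seg 1: a=-1, c=M1/2=-3129/2012, d=(M2−M1)/(6·2)=2197/4024, b=Δ1−h1·(2M1+M2)/6=-577/1006
seg 2: a=-4, c=M2/2=1731/1006, d=(M3−M2)/(6·3)=-979/3018, b=Δ2−h2·(2M2+M3)/6=-122/503
seg 3: a=2, c=M3/2=-603/503, d=(M4−M3)/(6·3)=427/3018, b=Δ3−h3·(2M3+M4)/6=1331/1006
seg 4: a=-1, c=M4/2=75/1006, d=(M5−M4)/(6·1)=-25/1006, b=Δ4−h4·(2M4+M5)/6=-1031/503
t_q=3 → seg 1, τ=1; S=-1+-577/1006·τ+-3129/2012·τ²+2197/4024·τ³=-10393/4024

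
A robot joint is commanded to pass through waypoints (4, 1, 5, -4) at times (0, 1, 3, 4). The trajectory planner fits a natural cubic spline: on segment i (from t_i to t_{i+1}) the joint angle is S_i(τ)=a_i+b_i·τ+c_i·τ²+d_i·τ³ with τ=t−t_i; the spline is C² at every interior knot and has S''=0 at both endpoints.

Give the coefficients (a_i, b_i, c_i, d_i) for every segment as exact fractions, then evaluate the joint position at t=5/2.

  seg 0: a=4 b=-37/8 c=0 d=13/8
  seg 1: a=1 b=1/4 c=39/8 d=-2
  seg 2: a=5 b=-17/4 c=-57/8 d=19/8
S(5/2) = 179/32

Δ: Δ0=-3, Δ1=2, Δ2=-9
row 1: diag=6, rhs=30; c'=1/3, d'=5
row 2: denom=6−2·1/3=16/3; d'=(-66−2·5)/(16/3)=-57/4
back: M2=-57/4
back: M1=5−1/3·-57/4=39/4
M: M0=0, M1=39/4, M2=-57/4, M3=0
seg 0: a=4, c=M0/2=0, d=(M1−M0)/(6·1)=13/8, b=Δ0−h0·(2M0+M1)/6=-37/8
seg 1: a=1, c=M1/2=39/8, d=(M2−M1)/(6·2)=-2, b=Δ1−h1·(2M1+M2)/6=1/4
seg 2: a=5, c=M2/2=-57/8, d=(M3−M2)/(6·1)=19/8, b=Δ2−h2·(2M2+M3)/6=-17/4
t_q=5/2 → seg 1, τ=3/2; S=1+1/4·τ+39/8·τ²+-2·τ³=179/32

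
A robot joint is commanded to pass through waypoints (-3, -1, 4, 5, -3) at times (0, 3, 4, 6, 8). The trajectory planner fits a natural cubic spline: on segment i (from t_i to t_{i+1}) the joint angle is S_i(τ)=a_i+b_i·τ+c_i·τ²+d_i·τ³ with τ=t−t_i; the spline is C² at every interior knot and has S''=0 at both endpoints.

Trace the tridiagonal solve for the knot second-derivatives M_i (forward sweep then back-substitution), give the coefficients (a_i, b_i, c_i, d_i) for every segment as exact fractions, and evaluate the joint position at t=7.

Δ: Δ0=2/3, Δ1=5, Δ2=1/2, Δ3=-4
row 1: diag=8, rhs=26; c'=1/8, d'=13/4
row 2: denom=6−1·1/8=47/8; d'=(-27−1·13/4)/(47/8)=-242/47
row 3: denom=8−2·16/47=344/47; d'=(-27−2·-242/47)/(344/47)=-785/344
back: M3=-785/344
back: M2=-242/47−16/47·-785/344=-188/43
back: M1=13/4−1/8·-188/43=653/172
M: M0=0, M1=653/172, M2=-188/43, M3=-785/344, M4=0
seg 0: a=-3, c=M0/2=0, d=(M1−M0)/(6·3)=653/3096, b=Δ0−h0·(2M0+M1)/6=-1271/1032
seg 1: a=-1, c=M1/2=653/344, d=(M2−M1)/(6·1)=-1405/1032, b=Δ1−h1·(2M1+M2)/6=2303/516
seg 2: a=4, c=M2/2=-94/43, d=(M3−M2)/(6·2)=719/4128, b=Δ2−h2·(2M2+M3)/6=4309/1032
seg 3: a=5, c=M3/2=-785/688, d=(M4−M3)/(6·2)=785/4128, b=Δ3−h3·(2M3+M4)/6=-1279/516
t_q=7 → seg 3, τ=1; S=5+-1279/516·τ+-785/688·τ²+785/4128·τ³=2161/1376

  seg 0: a=-3 b=-1271/1032 c=0 d=653/3096
  seg 1: a=-1 b=2303/516 c=653/344 d=-1405/1032
  seg 2: a=4 b=4309/1032 c=-94/43 d=719/4128
  seg 3: a=5 b=-1279/516 c=-785/688 d=785/4128
S(7) = 2161/1376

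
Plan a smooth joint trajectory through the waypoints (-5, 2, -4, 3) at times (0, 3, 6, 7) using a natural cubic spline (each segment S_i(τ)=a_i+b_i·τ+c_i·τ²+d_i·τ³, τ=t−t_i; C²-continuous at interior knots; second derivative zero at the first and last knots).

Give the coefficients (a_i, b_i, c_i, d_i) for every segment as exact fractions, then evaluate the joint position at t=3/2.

Δ: Δ0=7/3, Δ1=-2, Δ2=7
row 1: diag=12, rhs=-26; c'=1/4, d'=-13/6
row 2: denom=8−3·1/4=29/4; d'=(54−3·-13/6)/(29/4)=242/29
back: M2=242/29
back: M1=-13/6−1/4·242/29=-370/87
M: M0=0, M1=-370/87, M2=242/29, M3=0
seg 0: a=-5, c=M0/2=0, d=(M1−M0)/(6·3)=-185/783, b=Δ0−h0·(2M0+M1)/6=388/87
seg 1: a=2, c=M1/2=-185/87, d=(M2−M1)/(6·3)=548/783, b=Δ1−h1·(2M1+M2)/6=-167/87
seg 2: a=-4, c=M2/2=121/29, d=(M3−M2)/(6·1)=-121/87, b=Δ2−h2·(2M2+M3)/6=367/87
t_q=3/2 → seg 0, τ=3/2; S=-5+388/87·τ+0·τ²+-185/783·τ³=207/232

  seg 0: a=-5 b=388/87 c=0 d=-185/783
  seg 1: a=2 b=-167/87 c=-185/87 d=548/783
  seg 2: a=-4 b=367/87 c=121/29 d=-121/87
S(3/2) = 207/232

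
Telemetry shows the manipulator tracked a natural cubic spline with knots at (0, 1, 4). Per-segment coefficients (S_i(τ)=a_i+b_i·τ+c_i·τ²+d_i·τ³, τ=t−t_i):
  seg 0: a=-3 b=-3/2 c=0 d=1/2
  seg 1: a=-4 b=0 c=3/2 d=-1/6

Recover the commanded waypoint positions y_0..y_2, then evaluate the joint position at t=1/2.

y_0=-3 y_1=-4 y_2=5
S(1/2) = -59/16

y_0 = S_0(0) = a_0 = -3
y_1 = S_1(0) = a_1 = -4
y_2 = S_1(3) = 5
t_q=1/2 is in segment 0 (τ=1/2); S_0(τ)=-59/16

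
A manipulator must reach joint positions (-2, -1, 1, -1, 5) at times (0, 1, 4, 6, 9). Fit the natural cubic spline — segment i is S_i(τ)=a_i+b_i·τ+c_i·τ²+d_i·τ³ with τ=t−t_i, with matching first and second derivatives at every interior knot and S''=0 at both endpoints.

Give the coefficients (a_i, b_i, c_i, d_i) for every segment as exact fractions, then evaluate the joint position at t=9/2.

  seg 0: a=-2 b=107/113 c=0 d=6/113
  seg 1: a=-1 b=125/113 c=18/113 d=-311/3051
  seg 2: a=1 b=-78/113 c=-257/339 d=409/1356
  seg 3: a=-1 b=-35/339 c=713/678 d=-713/6102
S(9/2) = 1819/3616

Δ: Δ0=1, Δ1=2/3, Δ2=-1, Δ3=2
row 1: diag=8, rhs=-2; c'=3/8, d'=-1/4
row 2: denom=10−3·3/8=71/8; d'=(-10−3·-1/4)/(71/8)=-74/71
row 3: denom=10−2·16/71=678/71; d'=(18−2·-74/71)/(678/71)=713/339
back: M3=713/339
back: M2=-74/71−16/71·713/339=-514/339
back: M1=-1/4−3/8·-514/339=36/113
M: M0=0, M1=36/113, M2=-514/339, M3=713/339, M4=0
seg 0: a=-2, c=M0/2=0, d=(M1−M0)/(6·1)=6/113, b=Δ0−h0·(2M0+M1)/6=107/113
seg 1: a=-1, c=M1/2=18/113, d=(M2−M1)/(6·3)=-311/3051, b=Δ1−h1·(2M1+M2)/6=125/113
seg 2: a=1, c=M2/2=-257/339, d=(M3−M2)/(6·2)=409/1356, b=Δ2−h2·(2M2+M3)/6=-78/113
seg 3: a=-1, c=M3/2=713/678, d=(M4−M3)/(6·3)=-713/6102, b=Δ3−h3·(2M3+M4)/6=-35/339
t_q=9/2 → seg 2, τ=1/2; S=1+-78/113·τ+-257/339·τ²+409/1356·τ³=1819/3616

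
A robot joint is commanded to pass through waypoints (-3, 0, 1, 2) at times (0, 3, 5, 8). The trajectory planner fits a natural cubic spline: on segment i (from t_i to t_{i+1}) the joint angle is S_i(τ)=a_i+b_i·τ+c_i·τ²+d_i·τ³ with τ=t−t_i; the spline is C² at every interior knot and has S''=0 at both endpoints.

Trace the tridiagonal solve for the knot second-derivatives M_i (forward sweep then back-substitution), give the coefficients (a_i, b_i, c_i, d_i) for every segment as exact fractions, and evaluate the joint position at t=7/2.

  seg 0: a=-3 b=55/48 c=0 d=-7/432
  seg 1: a=0 b=17/24 c=-7/48 d=1/48
  seg 2: a=1 b=3/8 c=-1/48 d=1/432
S(7/2) = 41/128

Δ: Δ0=1, Δ1=1/2, Δ2=1/3
row 1: diag=10, rhs=-3; c'=1/5, d'=-3/10
row 2: denom=10−2·1/5=48/5; d'=(-1−2·-3/10)/(48/5)=-1/24
back: M2=-1/24
back: M1=-3/10−1/5·-1/24=-7/24
M: M0=0, M1=-7/24, M2=-1/24, M3=0
seg 0: a=-3, c=M0/2=0, d=(M1−M0)/(6·3)=-7/432, b=Δ0−h0·(2M0+M1)/6=55/48
seg 1: a=0, c=M1/2=-7/48, d=(M2−M1)/(6·2)=1/48, b=Δ1−h1·(2M1+M2)/6=17/24
seg 2: a=1, c=M2/2=-1/48, d=(M3−M2)/(6·3)=1/432, b=Δ2−h2·(2M2+M3)/6=3/8
t_q=7/2 → seg 1, τ=1/2; S=0+17/24·τ+-7/48·τ²+1/48·τ³=41/128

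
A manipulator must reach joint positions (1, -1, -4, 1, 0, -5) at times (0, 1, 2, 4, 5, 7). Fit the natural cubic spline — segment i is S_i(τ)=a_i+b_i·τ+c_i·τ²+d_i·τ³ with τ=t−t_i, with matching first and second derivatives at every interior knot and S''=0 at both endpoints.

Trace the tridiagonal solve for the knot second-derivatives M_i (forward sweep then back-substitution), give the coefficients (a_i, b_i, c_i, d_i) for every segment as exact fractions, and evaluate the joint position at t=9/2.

  seg 0: a=1 b=-2001/1418 c=0 d=-835/1418
  seg 1: a=-1 b=-2253/709 c=-2505/1418 d=2757/1418
  seg 2: a=-4 b=-1245/1418 c=2883/709 d=-3371/2836
  seg 3: a=1 b=1593/1418 c=-4347/1418 d=668/709
  seg 4: a=0 b=-3093/1418 c=-339/1418 d=113/2836
S(9/2) = 5179/5672

Δ: Δ0=-2, Δ1=-3, Δ2=5/2, Δ3=-1, Δ4=-5/2
row 1: diag=4, rhs=-6; c'=1/4, d'=-3/2
row 2: denom=6−1·1/4=23/4; d'=(33−1·-3/2)/(23/4)=6
row 3: denom=6−2·8/23=122/23; d'=(-21−2·6)/(122/23)=-759/122
row 4: denom=6−1·23/122=709/122; d'=(-9−1·-759/122)/(709/122)=-339/709
back: M4=-339/709
back: M3=-759/122−23/122·-339/709=-4347/709
back: M2=6−8/23·-4347/709=5766/709
back: M1=-3/2−1/4·5766/709=-2505/709
M: M0=0, M1=-2505/709, M2=5766/709, M3=-4347/709, M4=-339/709, M5=0
seg 0: a=1, c=M0/2=0, d=(M1−M0)/(6·1)=-835/1418, b=Δ0−h0·(2M0+M1)/6=-2001/1418
seg 1: a=-1, c=M1/2=-2505/1418, d=(M2−M1)/(6·1)=2757/1418, b=Δ1−h1·(2M1+M2)/6=-2253/709
seg 2: a=-4, c=M2/2=2883/709, d=(M3−M2)/(6·2)=-3371/2836, b=Δ2−h2·(2M2+M3)/6=-1245/1418
seg 3: a=1, c=M3/2=-4347/1418, d=(M4−M3)/(6·1)=668/709, b=Δ3−h3·(2M3+M4)/6=1593/1418
seg 4: a=0, c=M4/2=-339/1418, d=(M5−M4)/(6·2)=113/2836, b=Δ4−h4·(2M4+M5)/6=-3093/1418
t_q=9/2 → seg 3, τ=1/2; S=1+1593/1418·τ+-4347/1418·τ²+668/709·τ³=5179/5672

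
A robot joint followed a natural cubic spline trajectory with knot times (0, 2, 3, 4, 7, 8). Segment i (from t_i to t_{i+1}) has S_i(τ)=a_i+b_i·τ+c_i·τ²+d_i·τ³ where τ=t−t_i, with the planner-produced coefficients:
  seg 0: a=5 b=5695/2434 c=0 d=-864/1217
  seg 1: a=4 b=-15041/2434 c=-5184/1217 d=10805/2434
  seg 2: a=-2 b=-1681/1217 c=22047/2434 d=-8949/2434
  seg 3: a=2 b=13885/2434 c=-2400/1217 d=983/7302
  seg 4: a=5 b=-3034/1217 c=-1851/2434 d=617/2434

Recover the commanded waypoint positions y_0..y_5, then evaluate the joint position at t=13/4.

y_0=5 y_1=4 y_2=-2 y_3=2 y_4=5 y_5=2
S(13/4) = -286105/155776

y_0 = S_0(0) = a_0 = 5
y_1 = S_1(0) = a_1 = 4
y_2 = S_2(0) = a_2 = -2
y_3 = S_3(0) = a_3 = 2
y_4 = S_4(0) = a_4 = 5
y_5 = S_4(1) = 2
t_q=13/4 is in segment 2 (τ=1/4); S_2(τ)=-286105/155776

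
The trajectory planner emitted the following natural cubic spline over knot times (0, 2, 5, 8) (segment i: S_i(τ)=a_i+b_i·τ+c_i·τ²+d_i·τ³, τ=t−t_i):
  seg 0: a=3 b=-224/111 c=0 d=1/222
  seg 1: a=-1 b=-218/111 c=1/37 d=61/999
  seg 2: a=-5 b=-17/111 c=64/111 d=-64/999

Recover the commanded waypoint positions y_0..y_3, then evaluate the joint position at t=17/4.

y_0=3 y_1=-1 y_2=-5 y_3=-2
S(17/4) = -10861/2368

y_0 = S_0(0) = a_0 = 3
y_1 = S_1(0) = a_1 = -1
y_2 = S_2(0) = a_2 = -5
y_3 = S_2(3) = -2
t_q=17/4 is in segment 1 (τ=9/4); S_1(τ)=-10861/2368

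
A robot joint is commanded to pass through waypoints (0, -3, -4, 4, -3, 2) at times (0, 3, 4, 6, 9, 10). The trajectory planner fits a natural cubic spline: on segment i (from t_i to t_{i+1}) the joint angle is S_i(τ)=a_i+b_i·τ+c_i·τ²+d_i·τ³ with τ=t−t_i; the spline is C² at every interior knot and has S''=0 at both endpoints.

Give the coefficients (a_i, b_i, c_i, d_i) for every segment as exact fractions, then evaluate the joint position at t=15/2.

Δ: Δ0=-1, Δ1=-1, Δ2=4, Δ3=-7/3, Δ4=5
row 1: diag=8, rhs=0; c'=1/8, d'=0
row 2: denom=6−1·1/8=47/8; d'=(30−1·0)/(47/8)=240/47
row 3: denom=10−2·16/47=438/47; d'=(-38−2·240/47)/(438/47)=-1133/219
row 4: denom=8−3·47/146=1027/146; d'=(44−3·-1133/219)/(1027/146)=110/13
back: M4=110/13
back: M3=-1133/219−47/146·110/13=-308/39
back: M2=240/47−16/47·-308/39=304/39
back: M1=0−1/8·304/39=-38/39
M: M0=0, M1=-38/39, M2=304/39, M3=-308/39, M4=110/13, M5=0
seg 0: a=0, c=M0/2=0, d=(M1−M0)/(6·3)=-19/351, b=Δ0−h0·(2M0+M1)/6=-20/39
seg 1: a=-3, c=M1/2=-19/39, d=(M2−M1)/(6·1)=19/13, b=Δ1−h1·(2M1+M2)/6=-77/39
seg 2: a=-4, c=M2/2=152/39, d=(M3−M2)/(6·2)=-17/13, b=Δ2−h2·(2M2+M3)/6=56/39
seg 3: a=4, c=M3/2=-154/39, d=(M4−M3)/(6·3)=319/351, b=Δ3−h3·(2M3+M4)/6=4/3
seg 4: a=-3, c=M4/2=55/13, d=(M5−M4)/(6·1)=-55/39, b=Δ4−h4·(2M4+M5)/6=85/39
t_q=15/2 → seg 3, τ=3/2; S=4+4/3·τ+-154/39·τ²+319/351·τ³=19/104

  seg 0: a=0 b=-20/39 c=0 d=-19/351
  seg 1: a=-3 b=-77/39 c=-19/39 d=19/13
  seg 2: a=-4 b=56/39 c=152/39 d=-17/13
  seg 3: a=4 b=4/3 c=-154/39 d=319/351
  seg 4: a=-3 b=85/39 c=55/13 d=-55/39
S(15/2) = 19/104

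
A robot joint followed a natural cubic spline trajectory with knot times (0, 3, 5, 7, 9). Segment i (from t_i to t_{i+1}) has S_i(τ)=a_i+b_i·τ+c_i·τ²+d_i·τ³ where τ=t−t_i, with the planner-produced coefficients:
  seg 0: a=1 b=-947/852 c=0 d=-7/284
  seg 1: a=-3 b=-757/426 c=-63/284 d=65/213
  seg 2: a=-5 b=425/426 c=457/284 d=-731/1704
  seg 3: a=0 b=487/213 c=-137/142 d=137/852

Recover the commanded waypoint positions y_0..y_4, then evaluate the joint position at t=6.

y_0 = S_0(0) = a_0 = 1
y_1 = S_1(0) = a_1 = -3
y_2 = S_2(0) = a_2 = -5
y_3 = S_3(0) = a_3 = 0
y_4 = S_3(2) = 2
t_q=6 is in segment 2 (τ=1); S_2(τ)=-1603/568

y_0=1 y_1=-3 y_2=-5 y_3=0 y_4=2
S(6) = -1603/568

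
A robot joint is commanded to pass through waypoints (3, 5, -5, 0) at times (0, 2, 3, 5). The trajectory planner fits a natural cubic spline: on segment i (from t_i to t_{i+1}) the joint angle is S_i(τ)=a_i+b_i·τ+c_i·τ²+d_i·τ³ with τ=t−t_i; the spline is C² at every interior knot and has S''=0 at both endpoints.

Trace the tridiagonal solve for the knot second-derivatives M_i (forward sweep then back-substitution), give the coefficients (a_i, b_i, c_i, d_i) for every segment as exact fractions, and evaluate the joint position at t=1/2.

Δ: Δ0=1, Δ1=-10, Δ2=5/2
row 1: diag=6, rhs=-66; c'=1/6, d'=-11
row 2: denom=6−1·1/6=35/6; d'=(75−1·-11)/(35/6)=516/35
back: M2=516/35
back: M1=-11−1/6·516/35=-471/35
M: M0=0, M1=-471/35, M2=516/35, M3=0
seg 0: a=3, c=M0/2=0, d=(M1−M0)/(6·2)=-157/140, b=Δ0−h0·(2M0+M1)/6=192/35
seg 1: a=5, c=M1/2=-471/70, d=(M2−M1)/(6·1)=47/10, b=Δ1−h1·(2M1+M2)/6=-279/35
seg 2: a=-5, c=M2/2=258/35, d=(M3−M2)/(6·2)=-43/35, b=Δ2−h2·(2M2+M3)/6=-513/70
t_q=1/2 → seg 0, τ=1/2; S=3+192/35·τ+0·τ²+-157/140·τ³=1255/224

  seg 0: a=3 b=192/35 c=0 d=-157/140
  seg 1: a=5 b=-279/35 c=-471/70 d=47/10
  seg 2: a=-5 b=-513/70 c=258/35 d=-43/35
S(1/2) = 1255/224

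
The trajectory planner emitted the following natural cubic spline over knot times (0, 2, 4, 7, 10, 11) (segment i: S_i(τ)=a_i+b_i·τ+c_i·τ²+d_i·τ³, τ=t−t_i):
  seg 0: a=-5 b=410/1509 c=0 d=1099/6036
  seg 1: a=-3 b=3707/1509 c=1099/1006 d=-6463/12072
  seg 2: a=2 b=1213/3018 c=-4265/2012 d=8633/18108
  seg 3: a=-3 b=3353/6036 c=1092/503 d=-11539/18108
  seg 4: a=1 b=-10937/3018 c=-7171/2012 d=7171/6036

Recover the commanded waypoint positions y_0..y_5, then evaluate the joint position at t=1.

y_0=-5 y_1=-3 y_2=2 y_3=-3 y_4=1 y_5=-5
S(1) = -9147/2012

y_0 = S_0(0) = a_0 = -5
y_1 = S_1(0) = a_1 = -3
y_2 = S_2(0) = a_2 = 2
y_3 = S_3(0) = a_3 = -3
y_4 = S_4(0) = a_4 = 1
y_5 = S_4(1) = -5
t_q=1 is in segment 0 (τ=1); S_0(τ)=-9147/2012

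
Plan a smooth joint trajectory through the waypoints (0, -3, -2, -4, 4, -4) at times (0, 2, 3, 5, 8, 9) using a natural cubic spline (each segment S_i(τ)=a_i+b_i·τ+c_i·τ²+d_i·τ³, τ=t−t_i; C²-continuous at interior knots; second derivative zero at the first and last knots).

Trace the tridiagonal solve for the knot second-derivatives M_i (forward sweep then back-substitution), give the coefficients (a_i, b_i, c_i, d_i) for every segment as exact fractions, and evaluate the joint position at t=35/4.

Δ: Δ0=-3/2, Δ1=1, Δ2=-1, Δ3=8/3, Δ4=-8
row 1: diag=6, rhs=15; c'=1/6, d'=5/2
row 2: denom=6−1·1/6=35/6; d'=(-12−1·5/2)/(35/6)=-87/35
row 3: denom=10−2·12/35=326/35; d'=(22−2·-87/35)/(326/35)=472/163
row 4: denom=8−3·105/326=2293/326; d'=(-64−3·472/163)/(2293/326)=-23696/2293
back: M4=-23696/2293
back: M3=472/163−105/326·-23696/2293=14272/2293
back: M2=-87/35−12/35·14272/2293=-10593/2293
back: M1=5/2−1/6·-10593/2293=7498/2293
M: M0=0, M1=7498/2293, M2=-10593/2293, M3=14272/2293, M4=-23696/2293, M5=0
seg 0: a=0, c=M0/2=0, d=(M1−M0)/(6·2)=3749/13758, b=Δ0−h0·(2M0+M1)/6=-35633/13758
seg 1: a=-3, c=M1/2=3749/2293, d=(M2−M1)/(6·1)=-18091/13758, b=Δ1−h1·(2M1+M2)/6=9355/13758
seg 2: a=-2, c=M2/2=-10593/4586, d=(M3−M2)/(6·2)=24865/27516, b=Δ2−h2·(2M2+M3)/6=35/6879
seg 3: a=-4, c=M3/2=7136/2293, d=(M4−M3)/(6·3)=-6328/6879, b=Δ3−h3·(2M3+M4)/6=11072/6879
seg 4: a=4, c=M4/2=-11848/2293, d=(M5−M4)/(6·1)=11848/6879, b=Δ4−h4·(2M4+M5)/6=-31336/6879
t_q=35/4 → seg 4, τ=3/4; S=4+-31336/6879·τ+-11848/2293·τ²+11848/6879·τ³=-29283/18344

  seg 0: a=0 b=-35633/13758 c=0 d=3749/13758
  seg 1: a=-3 b=9355/13758 c=3749/2293 d=-18091/13758
  seg 2: a=-2 b=35/6879 c=-10593/4586 d=24865/27516
  seg 3: a=-4 b=11072/6879 c=7136/2293 d=-6328/6879
  seg 4: a=4 b=-31336/6879 c=-11848/2293 d=11848/6879
S(35/4) = -29283/18344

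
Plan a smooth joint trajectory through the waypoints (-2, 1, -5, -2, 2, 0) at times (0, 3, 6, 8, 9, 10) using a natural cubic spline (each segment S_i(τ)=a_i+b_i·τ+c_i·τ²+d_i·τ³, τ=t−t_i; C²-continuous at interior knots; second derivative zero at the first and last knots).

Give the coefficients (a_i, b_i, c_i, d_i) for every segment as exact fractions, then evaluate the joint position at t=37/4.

  seg 0: a=-2 b=3149/1574 c=0 d=-175/1574
  seg 1: a=1 b=-788/787 c=-1575/1574 d=1051/4722
  seg 2: a=-5 b=-1567/1574 c=789/787 d=193/1574
  seg 3: a=-2 b=7061/1574 c=1368/787 d=-3501/1574
  seg 4: a=2 b=1015/787 c=-7767/1574 d=2589/1574
S(37/4) = 205473/100736

Δ: Δ0=1, Δ1=-2, Δ2=3/2, Δ3=4, Δ4=-2
row 1: diag=12, rhs=-18; c'=1/4, d'=-3/2
row 2: denom=10−3·1/4=37/4; d'=(21−3·-3/2)/(37/4)=102/37
row 3: denom=6−2·8/37=206/37; d'=(15−2·102/37)/(206/37)=351/206
row 4: denom=4−1·37/206=787/206; d'=(-36−1·351/206)/(787/206)=-7767/787
back: M4=-7767/787
back: M3=351/206−37/206·-7767/787=2736/787
back: M2=102/37−8/37·2736/787=1578/787
back: M1=-3/2−1/4·1578/787=-1575/787
M: M0=0, M1=-1575/787, M2=1578/787, M3=2736/787, M4=-7767/787, M5=0
seg 0: a=-2, c=M0/2=0, d=(M1−M0)/(6·3)=-175/1574, b=Δ0−h0·(2M0+M1)/6=3149/1574
seg 1: a=1, c=M1/2=-1575/1574, d=(M2−M1)/(6·3)=1051/4722, b=Δ1−h1·(2M1+M2)/6=-788/787
seg 2: a=-5, c=M2/2=789/787, d=(M3−M2)/(6·2)=193/1574, b=Δ2−h2·(2M2+M3)/6=-1567/1574
seg 3: a=-2, c=M3/2=1368/787, d=(M4−M3)/(6·1)=-3501/1574, b=Δ3−h3·(2M3+M4)/6=7061/1574
seg 4: a=2, c=M4/2=-7767/1574, d=(M5−M4)/(6·1)=2589/1574, b=Δ4−h4·(2M4+M5)/6=1015/787
t_q=37/4 → seg 4, τ=1/4; S=2+1015/787·τ+-7767/1574·τ²+2589/1574·τ³=205473/100736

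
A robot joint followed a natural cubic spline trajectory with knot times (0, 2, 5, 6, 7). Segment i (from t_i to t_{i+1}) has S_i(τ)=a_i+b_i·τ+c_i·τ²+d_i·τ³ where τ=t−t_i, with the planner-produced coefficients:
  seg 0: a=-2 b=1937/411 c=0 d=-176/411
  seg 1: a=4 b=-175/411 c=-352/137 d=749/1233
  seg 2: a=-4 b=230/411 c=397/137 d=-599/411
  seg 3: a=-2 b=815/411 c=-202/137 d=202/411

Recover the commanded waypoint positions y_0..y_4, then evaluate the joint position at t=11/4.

y_0 = S_0(0) = a_0 = -2
y_1 = S_1(0) = a_1 = 4
y_2 = S_2(0) = a_2 = -4
y_3 = S_3(0) = a_3 = -2
y_4 = S_3(1) = -1
t_q=11/4 is in segment 1 (τ=3/4); S_1(τ)=21847/8768

y_0=-2 y_1=4 y_2=-4 y_3=-2 y_4=-1
S(11/4) = 21847/8768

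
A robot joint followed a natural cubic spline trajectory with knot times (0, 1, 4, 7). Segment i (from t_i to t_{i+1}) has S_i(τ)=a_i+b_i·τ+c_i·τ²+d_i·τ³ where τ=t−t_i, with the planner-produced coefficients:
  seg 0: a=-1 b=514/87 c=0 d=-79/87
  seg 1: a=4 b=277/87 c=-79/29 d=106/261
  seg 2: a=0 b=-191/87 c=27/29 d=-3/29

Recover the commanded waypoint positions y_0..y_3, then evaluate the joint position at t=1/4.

y_0 = S_0(0) = a_0 = -1
y_1 = S_1(0) = a_1 = 4
y_2 = S_2(0) = a_2 = 0
y_3 = S_2(3) = -1
t_q=1/4 is in segment 0 (τ=1/4); S_0(τ)=859/1856

y_0=-1 y_1=4 y_2=0 y_3=-1
S(1/4) = 859/1856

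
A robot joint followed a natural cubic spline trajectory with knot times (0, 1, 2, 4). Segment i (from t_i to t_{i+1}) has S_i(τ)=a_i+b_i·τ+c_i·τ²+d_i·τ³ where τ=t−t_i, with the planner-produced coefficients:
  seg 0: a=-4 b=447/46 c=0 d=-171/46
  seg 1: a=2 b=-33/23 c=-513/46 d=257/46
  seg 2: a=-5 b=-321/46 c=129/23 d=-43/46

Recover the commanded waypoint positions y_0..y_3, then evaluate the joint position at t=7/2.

y_0=-4 y_1=2 y_2=-5 y_3=-4
S(7/2) = -2209/368

y_0 = S_0(0) = a_0 = -4
y_1 = S_1(0) = a_1 = 2
y_2 = S_2(0) = a_2 = -5
y_3 = S_2(2) = -4
t_q=7/2 is in segment 2 (τ=3/2); S_2(τ)=-2209/368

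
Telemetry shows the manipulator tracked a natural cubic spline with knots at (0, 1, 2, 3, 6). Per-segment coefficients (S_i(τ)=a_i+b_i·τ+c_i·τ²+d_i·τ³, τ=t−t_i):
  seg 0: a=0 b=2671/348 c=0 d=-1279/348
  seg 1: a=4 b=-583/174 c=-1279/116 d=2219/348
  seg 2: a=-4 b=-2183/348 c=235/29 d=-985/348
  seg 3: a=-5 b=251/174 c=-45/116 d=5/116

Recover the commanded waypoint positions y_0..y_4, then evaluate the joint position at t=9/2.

y_0 = S_0(0) = a_0 = 0
y_1 = S_1(0) = a_1 = 4
y_2 = S_2(0) = a_2 = -4
y_3 = S_3(0) = a_3 = -5
y_4 = S_3(3) = -3
t_q=9/2 is in segment 3 (τ=3/2); S_3(τ)=-3307/928

y_0=0 y_1=4 y_2=-4 y_3=-5 y_4=-3
S(9/2) = -3307/928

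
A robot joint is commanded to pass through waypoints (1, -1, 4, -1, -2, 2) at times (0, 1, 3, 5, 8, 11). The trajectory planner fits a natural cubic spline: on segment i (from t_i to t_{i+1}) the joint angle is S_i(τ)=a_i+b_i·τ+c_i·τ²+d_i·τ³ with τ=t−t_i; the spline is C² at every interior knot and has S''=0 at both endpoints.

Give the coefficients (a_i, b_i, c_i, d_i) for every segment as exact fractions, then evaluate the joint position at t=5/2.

  seg 0: a=1 b=-2361/766 c=0 d=829/766
  seg 1: a=-1 b=63/383 c=2487/766 d=-3185/3064
  seg 2: a=4 b=519/766 c=-4581/1532 d=2147/3064
  seg 3: a=-1 b=-1101/383 c=465/383 d=-1265/10341
  seg 4: a=-2 b=424/383 c=130/1149 d=-130/10341
S(5/2) = 74605/24512

Δ: Δ0=-2, Δ1=5/2, Δ2=-5/2, Δ3=-1/3, Δ4=4/3
row 1: diag=6, rhs=27; c'=1/3, d'=9/2
row 2: denom=8−2·1/3=22/3; d'=(-30−2·9/2)/(22/3)=-117/22
row 3: denom=10−2·3/11=104/11; d'=(13−2·-117/22)/(104/11)=5/2
row 4: denom=12−3·33/104=1149/104; d'=(10−3·5/2)/(1149/104)=260/1149
back: M4=260/1149
back: M3=5/2−33/104·260/1149=930/383
back: M2=-117/22−3/11·930/383=-4581/766
back: M1=9/2−1/3·-4581/766=2487/383
M: M0=0, M1=2487/383, M2=-4581/766, M3=930/383, M4=260/1149, M5=0
seg 0: a=1, c=M0/2=0, d=(M1−M0)/(6·1)=829/766, b=Δ0−h0·(2M0+M1)/6=-2361/766
seg 1: a=-1, c=M1/2=2487/766, d=(M2−M1)/(6·2)=-3185/3064, b=Δ1−h1·(2M1+M2)/6=63/383
seg 2: a=4, c=M2/2=-4581/1532, d=(M3−M2)/(6·2)=2147/3064, b=Δ2−h2·(2M2+M3)/6=519/766
seg 3: a=-1, c=M3/2=465/383, d=(M4−M3)/(6·3)=-1265/10341, b=Δ3−h3·(2M3+M4)/6=-1101/383
seg 4: a=-2, c=M4/2=130/1149, d=(M5−M4)/(6·3)=-130/10341, b=Δ4−h4·(2M4+M5)/6=424/383
t_q=5/2 → seg 1, τ=3/2; S=-1+63/383·τ+2487/766·τ²+-3185/3064·τ³=74605/24512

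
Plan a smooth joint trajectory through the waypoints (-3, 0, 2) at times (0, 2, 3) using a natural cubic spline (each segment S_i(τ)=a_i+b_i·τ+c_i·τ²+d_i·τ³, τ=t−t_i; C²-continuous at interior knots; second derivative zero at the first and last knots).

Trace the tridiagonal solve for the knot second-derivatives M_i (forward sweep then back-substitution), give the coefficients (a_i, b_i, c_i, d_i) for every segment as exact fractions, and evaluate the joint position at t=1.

Δ: Δ0=3/2, Δ1=2
row 1: diag=6, rhs=3; c'=1/6, d'=1/2
back: M1=1/2
M: M0=0, M1=1/2, M2=0
seg 0: a=-3, c=M0/2=0, d=(M1−M0)/(6·2)=1/24, b=Δ0−h0·(2M0+M1)/6=4/3
seg 1: a=0, c=M1/2=1/4, d=(M2−M1)/(6·1)=-1/12, b=Δ1−h1·(2M1+M2)/6=11/6
t_q=1 → seg 0, τ=1; S=-3+4/3·τ+0·τ²+1/24·τ³=-13/8

  seg 0: a=-3 b=4/3 c=0 d=1/24
  seg 1: a=0 b=11/6 c=1/4 d=-1/12
S(1) = -13/8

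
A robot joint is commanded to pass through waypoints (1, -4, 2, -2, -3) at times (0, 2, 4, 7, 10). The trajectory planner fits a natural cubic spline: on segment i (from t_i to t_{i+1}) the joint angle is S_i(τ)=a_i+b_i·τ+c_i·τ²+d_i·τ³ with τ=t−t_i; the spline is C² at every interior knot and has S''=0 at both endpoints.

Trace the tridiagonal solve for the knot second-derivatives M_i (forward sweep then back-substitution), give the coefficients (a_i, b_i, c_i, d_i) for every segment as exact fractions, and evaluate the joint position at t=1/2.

  seg 0: a=1 b=-3541/840 c=0 d=1441/3360
  seg 1: a=-4 b=391/420 c=1441/560 d=-517/672
  seg 2: a=2 b=239/120 c=-143/70 d=157/504
  seg 3: a=-2 b=-779/420 c=213/280 d=-71/840
S(1/2) = -1889/1792

Δ: Δ0=-5/2, Δ1=3, Δ2=-4/3, Δ3=-1/3
row 1: diag=8, rhs=33; c'=1/4, d'=33/8
row 2: denom=10−2·1/4=19/2; d'=(-26−2·33/8)/(19/2)=-137/38
row 3: denom=12−3·6/19=210/19; d'=(6−3·-137/38)/(210/19)=213/140
back: M3=213/140
back: M2=-137/38−6/19·213/140=-143/35
back: M1=33/8−1/4·-143/35=1441/280
M: M0=0, M1=1441/280, M2=-143/35, M3=213/140, M4=0
seg 0: a=1, c=M0/2=0, d=(M1−M0)/(6·2)=1441/3360, b=Δ0−h0·(2M0+M1)/6=-3541/840
seg 1: a=-4, c=M1/2=1441/560, d=(M2−M1)/(6·2)=-517/672, b=Δ1−h1·(2M1+M2)/6=391/420
seg 2: a=2, c=M2/2=-143/70, d=(M3−M2)/(6·3)=157/504, b=Δ2−h2·(2M2+M3)/6=239/120
seg 3: a=-2, c=M3/2=213/280, d=(M4−M3)/(6·3)=-71/840, b=Δ3−h3·(2M3+M4)/6=-779/420
t_q=1/2 → seg 0, τ=1/2; S=1+-3541/840·τ+0·τ²+1441/3360·τ³=-1889/1792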